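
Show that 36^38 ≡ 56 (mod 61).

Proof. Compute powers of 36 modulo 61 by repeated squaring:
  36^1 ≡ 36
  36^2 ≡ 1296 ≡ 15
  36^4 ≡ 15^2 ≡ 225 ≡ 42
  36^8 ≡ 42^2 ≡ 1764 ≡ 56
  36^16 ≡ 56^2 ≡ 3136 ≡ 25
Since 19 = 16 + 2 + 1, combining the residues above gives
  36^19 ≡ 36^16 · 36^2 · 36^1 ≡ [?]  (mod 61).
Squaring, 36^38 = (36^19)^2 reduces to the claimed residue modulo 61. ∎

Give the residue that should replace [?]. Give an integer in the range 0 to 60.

Multiply the listed residues: 25 · 15 · 36 = 375 → 13500.
Reducing modulo 61: 13500 = 221·61 + 19, so 36^19 ≡ 19.

19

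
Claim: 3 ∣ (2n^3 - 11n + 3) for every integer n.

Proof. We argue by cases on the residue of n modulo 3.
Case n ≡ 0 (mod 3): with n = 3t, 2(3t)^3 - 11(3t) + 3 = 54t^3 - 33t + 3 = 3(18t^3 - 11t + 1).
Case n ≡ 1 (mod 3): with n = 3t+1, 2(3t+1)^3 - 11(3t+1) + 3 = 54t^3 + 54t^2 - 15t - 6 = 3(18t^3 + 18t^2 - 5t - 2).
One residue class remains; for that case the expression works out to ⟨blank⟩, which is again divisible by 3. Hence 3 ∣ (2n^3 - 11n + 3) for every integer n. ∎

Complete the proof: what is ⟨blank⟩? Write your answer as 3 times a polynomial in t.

3(18t^3 + 36t^2 + 13t - 1)

The residues treated are {0, 1}, so the missing case is n ≡ 2 (mod 3); write n = 3t+2.
Then 2(3t+2)^3 - 11(3t+2) + 3 = 54t^3 + 108t^2 + 39t - 3 = 3(18t^3 + 36t^2 + 13t - 1).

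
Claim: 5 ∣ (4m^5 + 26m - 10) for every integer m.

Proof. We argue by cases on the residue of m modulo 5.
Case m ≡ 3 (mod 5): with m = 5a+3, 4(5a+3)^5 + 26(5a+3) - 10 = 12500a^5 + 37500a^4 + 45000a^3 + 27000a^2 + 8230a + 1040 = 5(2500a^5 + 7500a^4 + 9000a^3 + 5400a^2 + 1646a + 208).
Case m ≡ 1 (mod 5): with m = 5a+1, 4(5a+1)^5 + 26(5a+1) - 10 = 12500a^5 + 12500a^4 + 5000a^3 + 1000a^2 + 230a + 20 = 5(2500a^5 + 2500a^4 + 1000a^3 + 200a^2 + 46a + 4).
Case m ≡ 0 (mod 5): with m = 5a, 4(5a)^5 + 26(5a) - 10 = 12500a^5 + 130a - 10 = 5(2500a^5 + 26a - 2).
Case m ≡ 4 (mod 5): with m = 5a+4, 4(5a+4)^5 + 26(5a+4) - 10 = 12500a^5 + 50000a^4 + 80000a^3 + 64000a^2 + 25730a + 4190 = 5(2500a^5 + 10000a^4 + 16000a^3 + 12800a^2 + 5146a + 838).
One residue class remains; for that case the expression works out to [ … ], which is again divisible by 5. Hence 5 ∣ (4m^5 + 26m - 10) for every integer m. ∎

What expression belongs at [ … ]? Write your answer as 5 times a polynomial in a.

5(2500a^5 + 5000a^4 + 4000a^3 + 1600a^2 + 346a + 34)

Only m ≡ 2 (mod 5) is unaccounted for. Put m = 5a+2:
4(5a+2)^5 + 26(5a+2) - 10 expands to 12500a^5 + 25000a^4 + 20000a^3 + 8000a^2 + 1730a + 170,
and factoring out 5 leaves 5(2500a^5 + 5000a^4 + 4000a^3 + 1600a^2 + 346a + 34).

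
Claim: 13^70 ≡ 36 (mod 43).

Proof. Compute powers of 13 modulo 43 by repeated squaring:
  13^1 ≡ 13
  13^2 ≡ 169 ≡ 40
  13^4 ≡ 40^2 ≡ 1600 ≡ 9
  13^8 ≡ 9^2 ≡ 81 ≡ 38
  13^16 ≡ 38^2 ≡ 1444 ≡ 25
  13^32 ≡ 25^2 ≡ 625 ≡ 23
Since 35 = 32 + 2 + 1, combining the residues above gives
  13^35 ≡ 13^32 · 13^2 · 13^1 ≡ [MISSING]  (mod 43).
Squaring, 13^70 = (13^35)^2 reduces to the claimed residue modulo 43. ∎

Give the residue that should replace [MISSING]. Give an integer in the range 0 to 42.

6

Multiply the listed residues: 23 · 40 · 13 = 920 → 11960.
Reducing modulo 43: 11960 = 278·43 + 6, so 13^35 ≡ 6.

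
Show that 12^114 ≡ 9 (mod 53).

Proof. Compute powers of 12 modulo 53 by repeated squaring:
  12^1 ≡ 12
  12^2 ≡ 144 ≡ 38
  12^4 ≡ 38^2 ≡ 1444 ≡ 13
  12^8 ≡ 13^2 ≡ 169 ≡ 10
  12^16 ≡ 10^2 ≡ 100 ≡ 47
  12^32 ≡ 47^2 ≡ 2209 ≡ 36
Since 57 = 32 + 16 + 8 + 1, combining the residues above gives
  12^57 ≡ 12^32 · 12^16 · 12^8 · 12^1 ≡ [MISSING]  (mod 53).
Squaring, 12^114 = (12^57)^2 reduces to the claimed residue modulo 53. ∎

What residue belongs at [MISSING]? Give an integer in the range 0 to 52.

12^32 · 12^16 · 12^8 · 12^1 ≡ 36 · 47 · 10 · 12 = 203040.
203040 mod 53 = 50, so 12^57 ≡ 50 (mod 53).

50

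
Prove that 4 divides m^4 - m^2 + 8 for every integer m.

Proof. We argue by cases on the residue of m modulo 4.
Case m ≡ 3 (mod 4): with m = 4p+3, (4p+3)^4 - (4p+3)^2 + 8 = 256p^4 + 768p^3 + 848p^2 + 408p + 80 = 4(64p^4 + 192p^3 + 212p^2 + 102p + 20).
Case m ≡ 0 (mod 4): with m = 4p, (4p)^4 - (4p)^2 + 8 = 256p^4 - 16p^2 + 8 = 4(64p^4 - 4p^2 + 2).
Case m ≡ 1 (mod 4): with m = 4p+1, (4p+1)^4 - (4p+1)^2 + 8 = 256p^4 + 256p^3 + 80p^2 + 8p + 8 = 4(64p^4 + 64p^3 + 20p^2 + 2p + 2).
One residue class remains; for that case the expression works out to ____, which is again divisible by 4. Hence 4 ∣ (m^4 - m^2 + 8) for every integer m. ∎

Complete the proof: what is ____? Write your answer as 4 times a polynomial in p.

The residues treated are {3, 0, 1}, so the missing case is m ≡ 2 (mod 4); write m = 4p+2.
Then (4p+2)^4 - (4p+2)^2 + 8 = 256p^4 + 512p^3 + 368p^2 + 112p + 20 = 4(64p^4 + 128p^3 + 92p^2 + 28p + 5).

4(64p^4 + 128p^3 + 92p^2 + 28p + 5)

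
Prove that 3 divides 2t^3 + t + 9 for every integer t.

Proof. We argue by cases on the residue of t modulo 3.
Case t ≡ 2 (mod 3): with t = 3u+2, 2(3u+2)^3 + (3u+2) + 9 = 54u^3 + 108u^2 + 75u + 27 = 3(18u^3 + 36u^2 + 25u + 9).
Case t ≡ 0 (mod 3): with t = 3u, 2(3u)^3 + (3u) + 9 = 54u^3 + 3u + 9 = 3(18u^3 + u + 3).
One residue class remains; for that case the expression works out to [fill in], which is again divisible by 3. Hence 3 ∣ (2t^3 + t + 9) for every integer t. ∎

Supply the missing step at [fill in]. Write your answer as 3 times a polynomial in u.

The residues treated are {2, 0}, so the missing case is t ≡ 1 (mod 3); write t = 3u+1.
Then 2(3u+1)^3 + (3u+1) + 9 = 54u^3 + 54u^2 + 21u + 12 = 3(18u^3 + 18u^2 + 7u + 4).

3(18u^3 + 18u^2 + 7u + 4)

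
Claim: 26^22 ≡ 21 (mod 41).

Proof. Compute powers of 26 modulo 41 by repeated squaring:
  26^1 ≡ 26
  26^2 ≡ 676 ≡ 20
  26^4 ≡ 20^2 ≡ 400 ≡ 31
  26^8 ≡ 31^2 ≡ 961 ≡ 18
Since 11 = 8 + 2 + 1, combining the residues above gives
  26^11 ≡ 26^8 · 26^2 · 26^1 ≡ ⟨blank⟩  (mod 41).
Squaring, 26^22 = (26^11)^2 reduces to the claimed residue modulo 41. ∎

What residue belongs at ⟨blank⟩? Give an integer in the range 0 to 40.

12

26^8 · 26^2 · 26^1 ≡ 18 · 20 · 26 = 9360.
9360 mod 41 = 12, so 26^11 ≡ 12 (mod 41).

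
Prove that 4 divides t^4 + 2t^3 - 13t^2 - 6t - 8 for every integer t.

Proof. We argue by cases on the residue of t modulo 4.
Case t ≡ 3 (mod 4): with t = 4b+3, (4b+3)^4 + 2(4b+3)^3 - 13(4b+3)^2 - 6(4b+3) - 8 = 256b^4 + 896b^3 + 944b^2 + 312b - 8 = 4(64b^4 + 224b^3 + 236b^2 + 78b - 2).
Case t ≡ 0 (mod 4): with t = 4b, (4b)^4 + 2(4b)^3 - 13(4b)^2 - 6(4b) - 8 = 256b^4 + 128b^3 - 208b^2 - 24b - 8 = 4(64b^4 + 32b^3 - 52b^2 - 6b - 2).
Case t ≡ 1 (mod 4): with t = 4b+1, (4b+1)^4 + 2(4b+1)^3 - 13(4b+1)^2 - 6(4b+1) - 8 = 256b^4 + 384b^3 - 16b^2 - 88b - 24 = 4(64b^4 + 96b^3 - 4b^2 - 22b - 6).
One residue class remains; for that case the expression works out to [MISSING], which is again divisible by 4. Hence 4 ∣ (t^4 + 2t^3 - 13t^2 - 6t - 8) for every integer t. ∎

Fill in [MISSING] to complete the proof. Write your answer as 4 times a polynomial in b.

The residues treated are {3, 0, 1}, so the missing case is t ≡ 2 (mod 4); write t = 4b+2.
Then (4b+2)^4 + 2(4b+2)^3 - 13(4b+2)^2 - 6(4b+2) - 8 = 256b^4 + 640b^3 + 368b^2 - 8b - 40 = 4(64b^4 + 160b^3 + 92b^2 - 2b - 10).

4(64b^4 + 160b^3 + 92b^2 - 2b - 10)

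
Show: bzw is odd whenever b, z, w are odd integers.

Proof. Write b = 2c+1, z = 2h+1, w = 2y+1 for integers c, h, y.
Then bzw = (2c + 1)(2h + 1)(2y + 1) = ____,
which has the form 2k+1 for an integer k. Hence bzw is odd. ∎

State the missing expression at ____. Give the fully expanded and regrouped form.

2(4chy + 2ch + 2cy + c + 2hy + h + y) + 1

(2c + 1)(2h + 1)(2y + 1) = 8chy + 4ch + 4cy + 2c + 4hy + 2h + 2y + 1
= 2(4chy + 2ch + 2cy + c + 2hy + h + y) + 1.
Since 4chy + 2ch + 2cy + c + 2hy + h + y is an integer, the product is of the form 2k+1 for an integer k.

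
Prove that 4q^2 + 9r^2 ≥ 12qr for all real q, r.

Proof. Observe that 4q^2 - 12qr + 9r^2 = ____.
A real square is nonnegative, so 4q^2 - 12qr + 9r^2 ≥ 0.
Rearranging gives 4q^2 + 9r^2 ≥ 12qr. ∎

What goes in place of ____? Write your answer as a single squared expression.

The leading and trailing coefficients are 2^2 and 3^2, and 12 = 2·2·3, so the trinomial is (2q - 3r)^2.
Hence 4q^2 - 12qr + 9r^2 ≥ 0.

(2q - 3r)^2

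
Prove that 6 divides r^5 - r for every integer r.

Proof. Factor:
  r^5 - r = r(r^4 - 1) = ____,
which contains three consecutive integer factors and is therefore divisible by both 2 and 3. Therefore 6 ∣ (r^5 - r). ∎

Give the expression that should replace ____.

r^4 - 1 = (r^2 - 1)(r^2 + 1), and r^2 - 1 = (r-1)(r+1).
So r(r^4 - 1) = (r - 1)r(r + 1)(r^2 + 1).

(r - 1)r(r + 1)(r^2 + 1)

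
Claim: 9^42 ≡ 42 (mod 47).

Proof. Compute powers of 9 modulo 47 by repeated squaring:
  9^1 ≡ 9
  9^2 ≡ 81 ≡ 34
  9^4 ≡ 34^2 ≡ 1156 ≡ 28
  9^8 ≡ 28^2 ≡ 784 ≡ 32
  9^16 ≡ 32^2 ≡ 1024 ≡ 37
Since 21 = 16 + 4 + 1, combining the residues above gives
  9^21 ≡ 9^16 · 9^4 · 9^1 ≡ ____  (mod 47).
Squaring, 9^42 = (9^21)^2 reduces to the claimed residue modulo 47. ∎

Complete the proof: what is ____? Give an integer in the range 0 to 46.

9^16 · 9^4 · 9^1 ≡ 37 · 28 · 9 = 9324.
9324 mod 47 = 18, so 9^21 ≡ 18 (mod 47).

18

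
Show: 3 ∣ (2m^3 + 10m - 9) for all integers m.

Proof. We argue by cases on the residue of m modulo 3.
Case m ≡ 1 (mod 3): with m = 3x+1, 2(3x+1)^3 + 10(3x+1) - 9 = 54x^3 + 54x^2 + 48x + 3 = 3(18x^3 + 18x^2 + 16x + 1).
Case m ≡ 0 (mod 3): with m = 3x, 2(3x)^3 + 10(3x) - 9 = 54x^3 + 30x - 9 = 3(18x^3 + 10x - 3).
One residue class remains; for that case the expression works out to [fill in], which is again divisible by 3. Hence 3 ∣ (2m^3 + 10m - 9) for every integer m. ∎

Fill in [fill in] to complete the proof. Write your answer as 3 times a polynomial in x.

3(18x^3 + 36x^2 + 34x + 9)

The residues treated are {1, 0}, so the missing case is m ≡ 2 (mod 3); write m = 3x+2.
Then 2(3x+2)^3 + 10(3x+2) - 9 = 54x^3 + 108x^2 + 102x + 27 = 3(18x^3 + 36x^2 + 34x + 9).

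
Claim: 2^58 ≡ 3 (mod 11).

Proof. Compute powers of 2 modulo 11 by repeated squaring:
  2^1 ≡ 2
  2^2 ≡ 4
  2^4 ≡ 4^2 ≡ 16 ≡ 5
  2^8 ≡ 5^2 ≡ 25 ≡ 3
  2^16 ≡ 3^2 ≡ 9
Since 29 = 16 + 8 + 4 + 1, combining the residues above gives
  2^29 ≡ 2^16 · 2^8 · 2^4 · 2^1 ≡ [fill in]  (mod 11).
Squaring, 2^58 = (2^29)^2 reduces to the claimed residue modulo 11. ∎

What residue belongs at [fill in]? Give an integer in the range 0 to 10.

6

2^16 · 2^8 · 2^4 · 2^1 ≡ 9 · 3 · 5 · 2 = 270.
270 mod 11 = 6, so 2^29 ≡ 6 (mod 11).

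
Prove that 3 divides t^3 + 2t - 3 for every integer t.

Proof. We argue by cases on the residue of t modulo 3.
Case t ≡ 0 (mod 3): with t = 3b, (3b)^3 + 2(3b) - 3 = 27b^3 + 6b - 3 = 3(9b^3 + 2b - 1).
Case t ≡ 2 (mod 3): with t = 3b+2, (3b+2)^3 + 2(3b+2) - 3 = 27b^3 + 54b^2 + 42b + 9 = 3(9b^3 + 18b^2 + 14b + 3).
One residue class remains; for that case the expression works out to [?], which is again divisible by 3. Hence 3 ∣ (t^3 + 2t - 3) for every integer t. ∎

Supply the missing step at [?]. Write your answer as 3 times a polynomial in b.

3(9b^3 + 9b^2 + 5b)

The residues treated are {0, 2}, so the missing case is t ≡ 1 (mod 3); write t = 3b+1.
Then (3b+1)^3 + 2(3b+1) - 3 = 27b^3 + 27b^2 + 15b = 3(9b^3 + 9b^2 + 5b).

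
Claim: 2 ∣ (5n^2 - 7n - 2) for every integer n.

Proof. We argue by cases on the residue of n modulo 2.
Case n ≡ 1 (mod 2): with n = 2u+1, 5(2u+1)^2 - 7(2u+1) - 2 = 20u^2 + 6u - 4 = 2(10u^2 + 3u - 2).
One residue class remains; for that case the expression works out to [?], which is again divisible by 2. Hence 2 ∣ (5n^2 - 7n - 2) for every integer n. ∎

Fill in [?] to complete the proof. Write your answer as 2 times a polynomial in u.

2(10u^2 - 7u - 1)

Only n ≡ 0 (mod 2) is unaccounted for. Put n = 2u:
5(2u)^2 - 7(2u) - 2 expands to 20u^2 - 14u - 2,
and factoring out 2 leaves 2(10u^2 - 7u - 1).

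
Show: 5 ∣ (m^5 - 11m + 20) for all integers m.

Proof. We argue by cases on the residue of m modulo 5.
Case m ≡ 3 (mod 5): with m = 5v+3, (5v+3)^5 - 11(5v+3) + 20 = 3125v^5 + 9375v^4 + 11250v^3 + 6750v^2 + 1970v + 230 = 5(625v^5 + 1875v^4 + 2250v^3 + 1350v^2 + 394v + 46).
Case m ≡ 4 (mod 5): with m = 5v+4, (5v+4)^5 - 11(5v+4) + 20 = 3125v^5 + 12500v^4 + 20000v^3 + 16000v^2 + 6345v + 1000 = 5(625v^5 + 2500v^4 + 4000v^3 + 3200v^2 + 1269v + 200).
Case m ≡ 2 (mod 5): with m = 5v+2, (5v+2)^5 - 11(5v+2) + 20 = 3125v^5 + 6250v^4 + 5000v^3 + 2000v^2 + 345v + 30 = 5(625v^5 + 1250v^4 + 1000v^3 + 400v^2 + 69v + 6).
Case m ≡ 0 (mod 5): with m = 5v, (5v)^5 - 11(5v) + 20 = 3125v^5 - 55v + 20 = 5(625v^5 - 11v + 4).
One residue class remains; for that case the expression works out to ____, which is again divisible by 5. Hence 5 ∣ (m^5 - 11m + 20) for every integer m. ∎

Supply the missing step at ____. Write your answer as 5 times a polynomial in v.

5(625v^5 + 625v^4 + 250v^3 + 50v^2 - 6v + 2)

Only m ≡ 1 (mod 5) is unaccounted for. Put m = 5v+1:
(5v+1)^5 - 11(5v+1) + 20 expands to 3125v^5 + 3125v^4 + 1250v^3 + 250v^2 - 30v + 10,
and factoring out 5 leaves 5(625v^5 + 625v^4 + 250v^3 + 50v^2 - 6v + 2).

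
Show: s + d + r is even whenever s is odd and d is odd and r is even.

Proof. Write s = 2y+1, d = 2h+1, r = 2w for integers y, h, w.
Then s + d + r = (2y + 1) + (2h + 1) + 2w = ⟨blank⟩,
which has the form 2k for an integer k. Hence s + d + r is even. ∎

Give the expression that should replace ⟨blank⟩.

(2y + 1) + (2h + 1) + 2w = 2h + 2w + 2y + 2
= 2(h + w + y + 1).
Since h + w + y + 1 is an integer, the sum is of the form 2k for an integer k.

2(h + w + y + 1)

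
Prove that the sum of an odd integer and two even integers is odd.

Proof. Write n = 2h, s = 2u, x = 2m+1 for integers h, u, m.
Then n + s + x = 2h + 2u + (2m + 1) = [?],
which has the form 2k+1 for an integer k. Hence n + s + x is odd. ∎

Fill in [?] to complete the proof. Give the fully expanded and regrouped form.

2(h + m + u) + 1

2h + 2u + (2m + 1) = 2h + 2m + 2u + 1
= 2(h + m + u) + 1.
Since h + m + u is an integer, the sum is of the form 2k+1 for an integer k.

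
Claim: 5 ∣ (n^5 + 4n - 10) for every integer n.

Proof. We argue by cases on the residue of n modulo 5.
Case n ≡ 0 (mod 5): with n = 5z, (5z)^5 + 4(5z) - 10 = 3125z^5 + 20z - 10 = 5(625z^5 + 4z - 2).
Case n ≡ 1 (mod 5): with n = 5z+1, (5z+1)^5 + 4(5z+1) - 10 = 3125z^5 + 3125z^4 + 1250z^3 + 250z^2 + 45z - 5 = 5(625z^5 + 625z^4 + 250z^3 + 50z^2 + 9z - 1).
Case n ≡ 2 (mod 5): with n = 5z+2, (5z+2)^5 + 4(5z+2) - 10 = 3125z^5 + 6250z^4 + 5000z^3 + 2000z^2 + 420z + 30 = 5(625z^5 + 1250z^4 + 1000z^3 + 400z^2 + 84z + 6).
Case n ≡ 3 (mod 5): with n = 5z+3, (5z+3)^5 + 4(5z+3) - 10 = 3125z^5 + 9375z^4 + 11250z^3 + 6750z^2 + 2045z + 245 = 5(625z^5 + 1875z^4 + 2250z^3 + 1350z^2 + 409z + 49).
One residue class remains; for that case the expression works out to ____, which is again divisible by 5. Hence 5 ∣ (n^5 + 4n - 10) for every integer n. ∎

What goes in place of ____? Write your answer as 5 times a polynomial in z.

Only n ≡ 4 (mod 5) is unaccounted for. Put n = 5z+4:
(5z+4)^5 + 4(5z+4) - 10 expands to 3125z^5 + 12500z^4 + 20000z^3 + 16000z^2 + 6420z + 1030,
and factoring out 5 leaves 5(625z^5 + 2500z^4 + 4000z^3 + 3200z^2 + 1284z + 206).

5(625z^5 + 2500z^4 + 4000z^3 + 3200z^2 + 1284z + 206)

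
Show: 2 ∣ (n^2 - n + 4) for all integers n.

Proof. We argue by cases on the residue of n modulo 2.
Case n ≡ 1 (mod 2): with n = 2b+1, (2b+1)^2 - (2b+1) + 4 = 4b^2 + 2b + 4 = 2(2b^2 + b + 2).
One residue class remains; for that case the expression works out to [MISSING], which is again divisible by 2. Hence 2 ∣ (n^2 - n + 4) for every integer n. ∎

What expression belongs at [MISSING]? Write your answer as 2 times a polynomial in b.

2(2b^2 - b + 2)

Only n ≡ 0 (mod 2) is unaccounted for. Put n = 2b:
(2b)^2 - (2b) + 4 expands to 4b^2 - 2b + 4,
and factoring out 2 leaves 2(2b^2 - b + 2).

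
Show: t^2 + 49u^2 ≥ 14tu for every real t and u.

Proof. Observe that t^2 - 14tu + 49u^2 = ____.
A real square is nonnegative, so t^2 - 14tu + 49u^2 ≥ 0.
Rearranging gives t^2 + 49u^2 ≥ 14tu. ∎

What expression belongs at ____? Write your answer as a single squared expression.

The leading and trailing coefficients are 1^2 and 7^2, and 14 = 2·1·7, so the trinomial is (t - 7u)^2.
Hence t^2 - 14tu + 49u^2 ≥ 0.

(t - 7u)^2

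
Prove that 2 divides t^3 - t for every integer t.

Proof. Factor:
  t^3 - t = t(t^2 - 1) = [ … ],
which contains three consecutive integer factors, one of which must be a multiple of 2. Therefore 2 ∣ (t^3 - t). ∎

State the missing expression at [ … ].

(t - 1)t(t + 1)

t(t^2 - 1) = t(t - 1)(t + 1) = (t - 1)t(t + 1).
These three factors are consecutive integers, so their product is divisible by 2.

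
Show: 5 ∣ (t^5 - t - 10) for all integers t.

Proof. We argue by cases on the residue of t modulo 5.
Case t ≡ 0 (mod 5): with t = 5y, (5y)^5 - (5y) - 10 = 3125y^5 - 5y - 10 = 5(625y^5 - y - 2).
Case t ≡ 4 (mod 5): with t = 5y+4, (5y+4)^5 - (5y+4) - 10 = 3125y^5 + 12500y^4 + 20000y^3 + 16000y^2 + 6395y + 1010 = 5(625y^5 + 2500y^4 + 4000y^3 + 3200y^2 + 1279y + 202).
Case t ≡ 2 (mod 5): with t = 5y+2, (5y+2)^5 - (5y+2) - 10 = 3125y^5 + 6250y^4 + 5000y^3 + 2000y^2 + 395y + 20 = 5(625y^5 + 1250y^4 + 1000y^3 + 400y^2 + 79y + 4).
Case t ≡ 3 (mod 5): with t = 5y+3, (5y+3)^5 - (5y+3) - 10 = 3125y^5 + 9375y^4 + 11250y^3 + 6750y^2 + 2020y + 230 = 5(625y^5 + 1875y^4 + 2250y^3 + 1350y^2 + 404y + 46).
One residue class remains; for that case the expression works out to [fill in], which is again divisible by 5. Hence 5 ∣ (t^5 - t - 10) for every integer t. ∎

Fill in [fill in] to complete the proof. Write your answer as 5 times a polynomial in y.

5(625y^5 + 625y^4 + 250y^3 + 50y^2 + 4y - 2)

Only t ≡ 1 (mod 5) is unaccounted for. Put t = 5y+1:
(5y+1)^5 - (5y+1) - 10 expands to 3125y^5 + 3125y^4 + 1250y^3 + 250y^2 + 20y - 10,
and factoring out 5 leaves 5(625y^5 + 625y^4 + 250y^3 + 50y^2 + 4y - 2).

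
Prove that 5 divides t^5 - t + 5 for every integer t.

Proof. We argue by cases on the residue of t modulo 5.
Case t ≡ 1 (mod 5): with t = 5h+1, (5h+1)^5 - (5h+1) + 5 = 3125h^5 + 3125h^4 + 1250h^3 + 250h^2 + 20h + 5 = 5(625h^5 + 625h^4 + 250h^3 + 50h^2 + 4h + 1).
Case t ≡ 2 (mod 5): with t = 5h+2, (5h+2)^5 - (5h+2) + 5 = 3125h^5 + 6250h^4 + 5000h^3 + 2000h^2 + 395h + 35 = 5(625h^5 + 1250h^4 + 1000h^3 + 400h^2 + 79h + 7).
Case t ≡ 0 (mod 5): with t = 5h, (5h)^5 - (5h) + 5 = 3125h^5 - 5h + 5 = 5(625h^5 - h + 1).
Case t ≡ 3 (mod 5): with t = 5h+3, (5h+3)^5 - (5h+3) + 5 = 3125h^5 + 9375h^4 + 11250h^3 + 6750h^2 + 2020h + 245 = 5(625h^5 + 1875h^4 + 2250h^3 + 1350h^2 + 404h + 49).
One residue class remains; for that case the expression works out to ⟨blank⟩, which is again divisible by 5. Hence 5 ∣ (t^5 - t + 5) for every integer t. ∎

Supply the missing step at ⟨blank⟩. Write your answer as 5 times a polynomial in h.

5(625h^5 + 2500h^4 + 4000h^3 + 3200h^2 + 1279h + 205)

Only t ≡ 4 (mod 5) is unaccounted for. Put t = 5h+4:
(5h+4)^5 - (5h+4) + 5 expands to 3125h^5 + 12500h^4 + 20000h^3 + 16000h^2 + 6395h + 1025,
and factoring out 5 leaves 5(625h^5 + 2500h^4 + 4000h^3 + 3200h^2 + 1279h + 205).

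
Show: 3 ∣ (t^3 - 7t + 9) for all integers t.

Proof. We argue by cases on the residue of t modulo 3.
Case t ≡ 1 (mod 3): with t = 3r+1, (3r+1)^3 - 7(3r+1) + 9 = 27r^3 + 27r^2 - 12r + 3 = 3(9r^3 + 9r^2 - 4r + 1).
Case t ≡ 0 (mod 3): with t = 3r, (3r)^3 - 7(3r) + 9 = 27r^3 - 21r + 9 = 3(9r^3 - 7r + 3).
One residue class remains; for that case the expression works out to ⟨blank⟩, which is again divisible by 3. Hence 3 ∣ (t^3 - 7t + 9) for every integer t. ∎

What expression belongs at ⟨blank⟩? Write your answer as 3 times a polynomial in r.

3(9r^3 + 18r^2 + 5r + 1)

Only t ≡ 2 (mod 3) is unaccounted for. Put t = 3r+2:
(3r+2)^3 - 7(3r+2) + 9 expands to 27r^3 + 54r^2 + 15r + 3,
and factoring out 3 leaves 3(9r^3 + 18r^2 + 5r + 1).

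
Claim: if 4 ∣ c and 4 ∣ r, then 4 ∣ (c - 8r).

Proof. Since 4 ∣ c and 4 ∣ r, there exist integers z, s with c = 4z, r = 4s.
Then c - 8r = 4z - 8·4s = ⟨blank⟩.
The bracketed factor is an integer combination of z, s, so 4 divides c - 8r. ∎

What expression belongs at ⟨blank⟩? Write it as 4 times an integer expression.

Each term has a factor of 4: 4z - 8·4s = 4·(-8s + z).
Since -8s + z is an integer, 4 ∣ (c - 8r).

4(-8s + z)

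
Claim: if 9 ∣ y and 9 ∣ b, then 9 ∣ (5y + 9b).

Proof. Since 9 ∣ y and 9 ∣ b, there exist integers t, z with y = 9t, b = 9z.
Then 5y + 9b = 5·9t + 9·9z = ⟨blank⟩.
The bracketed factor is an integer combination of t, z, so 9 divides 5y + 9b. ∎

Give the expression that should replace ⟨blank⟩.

9(5t + 9z)

Pull the common 9 out of every term: 5·9t + 9·9z = 9(5t + 9z).
5t + 9z is an integer, which exhibits the divisibility.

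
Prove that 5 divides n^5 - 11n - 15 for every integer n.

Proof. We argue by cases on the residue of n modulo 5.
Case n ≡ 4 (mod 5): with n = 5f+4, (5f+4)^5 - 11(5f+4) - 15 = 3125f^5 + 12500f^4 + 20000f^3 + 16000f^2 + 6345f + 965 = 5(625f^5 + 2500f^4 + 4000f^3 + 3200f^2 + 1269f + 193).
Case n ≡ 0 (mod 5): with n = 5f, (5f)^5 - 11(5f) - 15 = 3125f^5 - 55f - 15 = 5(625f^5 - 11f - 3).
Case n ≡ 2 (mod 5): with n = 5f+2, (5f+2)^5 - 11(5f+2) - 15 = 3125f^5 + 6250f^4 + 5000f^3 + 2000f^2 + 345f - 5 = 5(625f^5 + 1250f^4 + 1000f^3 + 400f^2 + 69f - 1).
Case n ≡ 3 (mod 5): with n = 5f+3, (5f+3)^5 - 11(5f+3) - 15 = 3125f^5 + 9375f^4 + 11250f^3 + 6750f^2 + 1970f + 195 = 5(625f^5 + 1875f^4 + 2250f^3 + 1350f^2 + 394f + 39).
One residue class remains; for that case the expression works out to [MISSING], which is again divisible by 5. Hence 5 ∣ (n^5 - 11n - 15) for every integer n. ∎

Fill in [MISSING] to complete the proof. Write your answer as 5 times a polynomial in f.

The residues treated are {4, 0, 2, 3}, so the missing case is n ≡ 1 (mod 5); write n = 5f+1.
Then (5f+1)^5 - 11(5f+1) - 15 = 3125f^5 + 3125f^4 + 1250f^3 + 250f^2 - 30f - 25 = 5(625f^5 + 625f^4 + 250f^3 + 50f^2 - 6f - 5).

5(625f^5 + 625f^4 + 250f^3 + 50f^2 - 6f - 5)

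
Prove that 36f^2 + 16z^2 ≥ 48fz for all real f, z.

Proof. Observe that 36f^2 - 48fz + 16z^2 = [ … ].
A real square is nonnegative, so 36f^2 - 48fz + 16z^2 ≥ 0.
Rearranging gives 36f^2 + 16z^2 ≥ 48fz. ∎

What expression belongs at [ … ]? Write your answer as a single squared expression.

36f^2 - 48fz + 16z^2 is a perfect-square trinomial: the outer terms are (6f)^2 and (4z)^2, and the cross term is -2·6f·4z.
So 36f^2 - 48fz + 16z^2 = (6f - 4z)^2 ≥ 0.

(6f - 4z)^2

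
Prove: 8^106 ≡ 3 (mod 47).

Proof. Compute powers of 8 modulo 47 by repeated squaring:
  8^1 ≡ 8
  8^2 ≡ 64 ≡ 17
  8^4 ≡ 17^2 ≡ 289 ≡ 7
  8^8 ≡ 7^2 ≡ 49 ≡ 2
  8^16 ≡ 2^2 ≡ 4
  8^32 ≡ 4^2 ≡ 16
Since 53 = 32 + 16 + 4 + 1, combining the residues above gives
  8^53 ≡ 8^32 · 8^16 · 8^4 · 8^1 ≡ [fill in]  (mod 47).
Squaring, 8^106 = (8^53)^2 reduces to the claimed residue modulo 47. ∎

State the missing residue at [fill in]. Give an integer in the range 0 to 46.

8^32 · 8^16 · 8^4 · 8^1 ≡ 16 · 4 · 7 · 8 = 3584.
3584 mod 47 = 12, so 8^53 ≡ 12 (mod 47).

12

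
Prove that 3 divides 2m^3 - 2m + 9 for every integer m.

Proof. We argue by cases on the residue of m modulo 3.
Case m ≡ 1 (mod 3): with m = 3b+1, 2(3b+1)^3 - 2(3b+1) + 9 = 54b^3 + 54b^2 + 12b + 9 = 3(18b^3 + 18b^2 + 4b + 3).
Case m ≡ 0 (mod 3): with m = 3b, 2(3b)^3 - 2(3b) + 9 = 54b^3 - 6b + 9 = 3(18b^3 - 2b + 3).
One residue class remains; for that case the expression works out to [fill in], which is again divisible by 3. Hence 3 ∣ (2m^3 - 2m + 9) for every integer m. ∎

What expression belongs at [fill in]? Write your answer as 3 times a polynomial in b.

Only m ≡ 2 (mod 3) is unaccounted for. Put m = 3b+2:
2(3b+2)^3 - 2(3b+2) + 9 expands to 54b^3 + 108b^2 + 66b + 21,
and factoring out 3 leaves 3(18b^3 + 36b^2 + 22b + 7).

3(18b^3 + 36b^2 + 22b + 7)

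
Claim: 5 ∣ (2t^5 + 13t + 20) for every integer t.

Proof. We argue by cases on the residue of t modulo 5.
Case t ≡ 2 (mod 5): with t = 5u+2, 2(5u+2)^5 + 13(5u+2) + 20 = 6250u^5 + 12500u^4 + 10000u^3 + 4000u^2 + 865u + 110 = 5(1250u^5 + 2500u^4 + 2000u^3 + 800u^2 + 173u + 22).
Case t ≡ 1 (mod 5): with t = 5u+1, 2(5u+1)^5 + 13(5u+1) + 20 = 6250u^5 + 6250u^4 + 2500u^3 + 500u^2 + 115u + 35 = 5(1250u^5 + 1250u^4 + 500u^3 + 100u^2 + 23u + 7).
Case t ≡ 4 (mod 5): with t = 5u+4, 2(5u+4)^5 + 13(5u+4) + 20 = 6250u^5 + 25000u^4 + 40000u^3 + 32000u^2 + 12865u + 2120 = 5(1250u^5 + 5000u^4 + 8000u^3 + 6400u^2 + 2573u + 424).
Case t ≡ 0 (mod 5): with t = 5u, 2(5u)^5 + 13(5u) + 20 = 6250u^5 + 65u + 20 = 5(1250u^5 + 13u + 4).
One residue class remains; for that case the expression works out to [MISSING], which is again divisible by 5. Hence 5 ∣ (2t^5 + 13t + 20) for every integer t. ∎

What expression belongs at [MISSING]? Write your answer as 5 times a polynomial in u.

5(1250u^5 + 3750u^4 + 4500u^3 + 2700u^2 + 823u + 109)

The residues treated are {2, 1, 4, 0}, so the missing case is t ≡ 3 (mod 5); write t = 5u+3.
Then 2(5u+3)^5 + 13(5u+3) + 20 = 6250u^5 + 18750u^4 + 22500u^3 + 13500u^2 + 4115u + 545 = 5(1250u^5 + 3750u^4 + 4500u^3 + 2700u^2 + 823u + 109).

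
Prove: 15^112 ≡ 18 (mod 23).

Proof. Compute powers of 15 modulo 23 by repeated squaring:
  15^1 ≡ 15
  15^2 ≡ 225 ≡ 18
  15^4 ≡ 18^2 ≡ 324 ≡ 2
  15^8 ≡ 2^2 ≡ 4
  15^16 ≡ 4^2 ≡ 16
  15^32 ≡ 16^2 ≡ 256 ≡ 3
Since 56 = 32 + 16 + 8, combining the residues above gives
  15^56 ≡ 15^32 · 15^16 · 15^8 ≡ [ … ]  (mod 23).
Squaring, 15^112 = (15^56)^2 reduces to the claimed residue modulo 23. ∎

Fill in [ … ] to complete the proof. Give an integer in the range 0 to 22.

8

15^32 · 15^16 · 15^8 ≡ 3 · 16 · 4 = 192.
192 mod 23 = 8, so 15^56 ≡ 8 (mod 23).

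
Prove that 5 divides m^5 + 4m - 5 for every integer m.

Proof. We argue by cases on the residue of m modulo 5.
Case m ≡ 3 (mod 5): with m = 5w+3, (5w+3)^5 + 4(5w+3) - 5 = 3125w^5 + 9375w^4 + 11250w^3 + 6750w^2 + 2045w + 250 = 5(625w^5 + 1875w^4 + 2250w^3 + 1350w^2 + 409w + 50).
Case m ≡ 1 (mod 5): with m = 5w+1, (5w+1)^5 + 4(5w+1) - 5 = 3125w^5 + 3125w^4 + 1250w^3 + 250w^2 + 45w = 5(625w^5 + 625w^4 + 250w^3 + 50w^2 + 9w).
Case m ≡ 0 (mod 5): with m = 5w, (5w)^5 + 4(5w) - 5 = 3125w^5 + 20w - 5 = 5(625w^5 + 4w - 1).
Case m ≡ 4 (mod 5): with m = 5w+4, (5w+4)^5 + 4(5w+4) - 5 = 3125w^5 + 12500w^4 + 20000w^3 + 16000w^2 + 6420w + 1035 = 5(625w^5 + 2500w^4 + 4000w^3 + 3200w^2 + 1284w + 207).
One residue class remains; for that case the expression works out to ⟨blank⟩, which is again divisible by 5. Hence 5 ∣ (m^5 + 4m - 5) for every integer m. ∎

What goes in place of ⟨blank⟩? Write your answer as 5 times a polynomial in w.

5(625w^5 + 1250w^4 + 1000w^3 + 400w^2 + 84w + 7)

Only m ≡ 2 (mod 5) is unaccounted for. Put m = 5w+2:
(5w+2)^5 + 4(5w+2) - 5 expands to 3125w^5 + 6250w^4 + 5000w^3 + 2000w^2 + 420w + 35,
and factoring out 5 leaves 5(625w^5 + 1250w^4 + 1000w^3 + 400w^2 + 84w + 7).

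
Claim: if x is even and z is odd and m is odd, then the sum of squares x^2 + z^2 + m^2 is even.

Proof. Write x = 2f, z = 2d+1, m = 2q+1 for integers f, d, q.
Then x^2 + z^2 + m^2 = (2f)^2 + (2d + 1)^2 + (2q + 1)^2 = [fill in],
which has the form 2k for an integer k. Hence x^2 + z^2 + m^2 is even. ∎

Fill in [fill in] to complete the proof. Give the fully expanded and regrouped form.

2(2d^2 + 2d + 2f^2 + 2q^2 + 2q + 1)

(2f)^2 + (2d + 1)^2 + (2q + 1)^2 = 4d^2 + 4d + 4f^2 + 4q^2 + 4q + 2
= 2(2d^2 + 2d + 2f^2 + 2q^2 + 2q + 1).
Since 2d^2 + 2d + 2f^2 + 2q^2 + 2q + 1 is an integer, the sum of squares is of the form 2k for an integer k.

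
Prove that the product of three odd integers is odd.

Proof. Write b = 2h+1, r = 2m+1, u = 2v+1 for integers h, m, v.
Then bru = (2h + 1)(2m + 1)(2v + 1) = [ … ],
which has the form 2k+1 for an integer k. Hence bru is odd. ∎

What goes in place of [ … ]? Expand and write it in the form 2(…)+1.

(2h + 1)(2m + 1)(2v + 1) = 8hmv + 4hm + 4hv + 2h + 4mv + 2m + 2v + 1
= 2(4hmv + 2hm + 2hv + h + 2mv + m + v) + 1.
Since 4hmv + 2hm + 2hv + h + 2mv + m + v is an integer, the product is of the form 2k+1 for an integer k.

2(4hmv + 2hm + 2hv + h + 2mv + m + v) + 1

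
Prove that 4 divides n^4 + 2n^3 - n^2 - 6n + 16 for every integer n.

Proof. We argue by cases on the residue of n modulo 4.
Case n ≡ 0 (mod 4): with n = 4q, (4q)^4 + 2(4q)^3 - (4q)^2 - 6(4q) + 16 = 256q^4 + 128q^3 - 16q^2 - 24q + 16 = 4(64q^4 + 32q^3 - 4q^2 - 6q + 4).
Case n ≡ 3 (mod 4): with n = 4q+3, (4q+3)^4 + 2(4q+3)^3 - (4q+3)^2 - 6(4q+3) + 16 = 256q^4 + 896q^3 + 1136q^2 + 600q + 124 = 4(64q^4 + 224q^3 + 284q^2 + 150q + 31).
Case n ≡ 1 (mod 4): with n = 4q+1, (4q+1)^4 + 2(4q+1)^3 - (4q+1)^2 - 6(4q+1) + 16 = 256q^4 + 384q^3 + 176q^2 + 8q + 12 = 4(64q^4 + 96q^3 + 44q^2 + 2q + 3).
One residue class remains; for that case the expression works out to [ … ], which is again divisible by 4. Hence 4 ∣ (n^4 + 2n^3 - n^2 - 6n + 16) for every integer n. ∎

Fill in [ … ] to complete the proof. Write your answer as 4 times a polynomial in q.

Only n ≡ 2 (mod 4) is unaccounted for. Put n = 4q+2:
(4q+2)^4 + 2(4q+2)^3 - (4q+2)^2 - 6(4q+2) + 16 expands to 256q^4 + 640q^3 + 560q^2 + 184q + 32,
and factoring out 4 leaves 4(64q^4 + 160q^3 + 140q^2 + 46q + 8).

4(64q^4 + 160q^3 + 140q^2 + 46q + 8)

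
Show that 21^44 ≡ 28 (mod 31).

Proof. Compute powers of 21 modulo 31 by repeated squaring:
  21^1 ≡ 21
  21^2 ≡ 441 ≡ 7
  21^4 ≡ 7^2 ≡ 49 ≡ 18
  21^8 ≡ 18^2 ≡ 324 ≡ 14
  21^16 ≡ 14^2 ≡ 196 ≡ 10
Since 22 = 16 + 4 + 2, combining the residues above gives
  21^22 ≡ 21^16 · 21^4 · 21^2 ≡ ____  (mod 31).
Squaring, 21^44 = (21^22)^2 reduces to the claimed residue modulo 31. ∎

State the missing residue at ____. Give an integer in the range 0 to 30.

Multiply the listed residues: 10 · 18 · 7 = 180 → 1260.
Reducing modulo 31: 1260 = 40·31 + 20, so 21^22 ≡ 20.

20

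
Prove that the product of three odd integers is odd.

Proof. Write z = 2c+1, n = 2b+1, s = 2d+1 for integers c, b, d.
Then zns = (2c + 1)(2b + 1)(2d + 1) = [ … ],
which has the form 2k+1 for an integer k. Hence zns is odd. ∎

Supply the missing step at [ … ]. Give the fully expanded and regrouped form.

(2c + 1)(2b + 1)(2d + 1) = 8bcd + 4bc + 4bd + 2b + 4cd + 2c + 2d + 1
= 2(4bcd + 2bc + 2bd + b + 2cd + c + d) + 1.
Since 4bcd + 2bc + 2bd + b + 2cd + c + d is an integer, the product is of the form 2k+1 for an integer k.

2(4bcd + 2bc + 2bd + b + 2cd + c + d) + 1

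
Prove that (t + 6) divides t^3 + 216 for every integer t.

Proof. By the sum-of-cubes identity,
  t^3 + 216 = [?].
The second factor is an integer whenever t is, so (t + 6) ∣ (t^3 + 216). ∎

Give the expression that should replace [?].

Polynomial division of t^3 + 216 by t + 6 leaves remainder 0 and quotient t^2 - 6t + 36.
Hence t^3 + 216 = (t + 6)(t^2 - 6t + 36).

(t + 6)(t^2 - 6t + 36)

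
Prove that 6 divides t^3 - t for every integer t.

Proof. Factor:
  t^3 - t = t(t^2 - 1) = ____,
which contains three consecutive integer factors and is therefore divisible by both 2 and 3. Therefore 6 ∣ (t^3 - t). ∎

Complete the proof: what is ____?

(t - 1)t(t + 1)

t(t^2 - 1) = t(t - 1)(t + 1) = (t - 1)t(t + 1).
These three factors are consecutive integers, so their product is divisible by 6.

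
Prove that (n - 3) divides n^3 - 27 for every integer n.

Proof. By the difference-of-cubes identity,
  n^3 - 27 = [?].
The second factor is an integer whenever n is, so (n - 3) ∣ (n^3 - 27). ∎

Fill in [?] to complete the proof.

a^3 - b^3 = (a - b)(a^2 + ab + b^2). With a = n, b = 3:
n^3 - 27 = (n - 3)(n^2 + 3n + 9).

(n - 3)(n^2 + 3n + 9)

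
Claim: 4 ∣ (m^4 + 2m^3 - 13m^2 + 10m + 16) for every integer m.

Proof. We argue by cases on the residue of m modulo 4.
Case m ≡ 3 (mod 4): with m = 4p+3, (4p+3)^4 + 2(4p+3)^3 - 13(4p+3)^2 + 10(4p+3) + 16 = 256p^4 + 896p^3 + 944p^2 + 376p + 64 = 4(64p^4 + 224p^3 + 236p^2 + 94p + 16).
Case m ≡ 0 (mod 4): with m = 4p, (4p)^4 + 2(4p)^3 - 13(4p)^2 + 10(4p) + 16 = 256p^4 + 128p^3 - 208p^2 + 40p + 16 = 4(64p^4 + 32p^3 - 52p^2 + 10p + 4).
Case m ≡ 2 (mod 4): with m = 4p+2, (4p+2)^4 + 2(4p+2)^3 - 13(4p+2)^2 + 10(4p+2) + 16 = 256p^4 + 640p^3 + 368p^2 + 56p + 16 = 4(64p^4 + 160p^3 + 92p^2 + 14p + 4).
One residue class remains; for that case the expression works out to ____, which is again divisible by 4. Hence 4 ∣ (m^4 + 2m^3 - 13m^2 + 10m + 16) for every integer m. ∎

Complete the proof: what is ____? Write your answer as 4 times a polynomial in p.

Only m ≡ 1 (mod 4) is unaccounted for. Put m = 4p+1:
(4p+1)^4 + 2(4p+1)^3 - 13(4p+1)^2 + 10(4p+1) + 16 expands to 256p^4 + 384p^3 - 16p^2 - 24p + 16,
and factoring out 4 leaves 4(64p^4 + 96p^3 - 4p^2 - 6p + 4).

4(64p^4 + 96p^3 - 4p^2 - 6p + 4)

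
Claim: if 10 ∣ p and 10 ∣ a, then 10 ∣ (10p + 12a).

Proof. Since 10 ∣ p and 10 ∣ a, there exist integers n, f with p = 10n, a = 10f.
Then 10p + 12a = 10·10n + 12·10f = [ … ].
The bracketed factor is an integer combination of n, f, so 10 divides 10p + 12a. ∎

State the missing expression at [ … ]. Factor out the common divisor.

10(12f + 10n)

Each term has a factor of 10: 10·10n + 12·10f = 10·(12f + 10n).
Since 12f + 10n is an integer, 10 ∣ (10p + 12a).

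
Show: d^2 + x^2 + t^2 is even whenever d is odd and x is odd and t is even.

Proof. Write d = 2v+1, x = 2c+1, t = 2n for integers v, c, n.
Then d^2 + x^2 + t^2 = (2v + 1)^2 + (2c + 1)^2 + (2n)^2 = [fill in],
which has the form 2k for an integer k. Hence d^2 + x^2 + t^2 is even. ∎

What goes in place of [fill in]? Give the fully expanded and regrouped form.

2(2c^2 + 2c + 2n^2 + 2v^2 + 2v + 1)

Expanding: (2v + 1)^2 + (2c + 1)^2 + (2n)^2 = 4c^2 + 4c + 4n^2 + 4v^2 + 4v + 2.
Every term is even; pulling out the factor of 2 gives 2(2c^2 + 2c + 2n^2 + 2v^2 + 2v + 1).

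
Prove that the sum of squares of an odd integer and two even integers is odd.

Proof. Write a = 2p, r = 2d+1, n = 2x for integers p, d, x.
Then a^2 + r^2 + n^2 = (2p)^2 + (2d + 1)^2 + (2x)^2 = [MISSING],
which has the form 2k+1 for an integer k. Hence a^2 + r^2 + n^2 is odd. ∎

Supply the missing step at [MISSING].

(2p)^2 + (2d + 1)^2 + (2x)^2 = 4d^2 + 4d + 4p^2 + 4x^2 + 1
= 2(2d^2 + 2d + 2p^2 + 2x^2) + 1.
Since 2d^2 + 2d + 2p^2 + 2x^2 is an integer, the sum of squares is of the form 2k+1 for an integer k.

2(2d^2 + 2d + 2p^2 + 2x^2) + 1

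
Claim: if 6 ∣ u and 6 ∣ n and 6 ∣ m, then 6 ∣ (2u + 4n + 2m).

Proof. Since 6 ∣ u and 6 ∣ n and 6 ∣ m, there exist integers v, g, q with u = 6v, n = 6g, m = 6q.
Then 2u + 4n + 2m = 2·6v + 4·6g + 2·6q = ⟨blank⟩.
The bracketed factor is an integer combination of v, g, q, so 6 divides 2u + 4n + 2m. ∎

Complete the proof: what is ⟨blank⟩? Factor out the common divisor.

Pull the common 6 out of every term: 2·6v + 4·6g + 2·6q = 6(4g + 2q + 2v).
4g + 2q + 2v is an integer, which exhibits the divisibility.

6(4g + 2q + 2v)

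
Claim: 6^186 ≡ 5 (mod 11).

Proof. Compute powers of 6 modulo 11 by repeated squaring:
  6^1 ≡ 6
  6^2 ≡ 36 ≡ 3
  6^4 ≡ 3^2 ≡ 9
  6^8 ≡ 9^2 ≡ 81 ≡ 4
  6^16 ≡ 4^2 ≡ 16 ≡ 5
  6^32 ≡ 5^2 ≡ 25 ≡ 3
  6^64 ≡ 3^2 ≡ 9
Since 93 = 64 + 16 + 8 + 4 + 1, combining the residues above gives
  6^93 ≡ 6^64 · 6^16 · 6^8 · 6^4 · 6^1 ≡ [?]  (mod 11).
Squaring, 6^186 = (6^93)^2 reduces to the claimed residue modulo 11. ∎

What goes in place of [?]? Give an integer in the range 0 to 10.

7

Multiply the listed residues: 9 · 5 · 4 · 9 · 6 = 45 → 180 → 1620 → 9720.
Reducing modulo 11: 9720 = 883·11 + 7, so 6^93 ≡ 7.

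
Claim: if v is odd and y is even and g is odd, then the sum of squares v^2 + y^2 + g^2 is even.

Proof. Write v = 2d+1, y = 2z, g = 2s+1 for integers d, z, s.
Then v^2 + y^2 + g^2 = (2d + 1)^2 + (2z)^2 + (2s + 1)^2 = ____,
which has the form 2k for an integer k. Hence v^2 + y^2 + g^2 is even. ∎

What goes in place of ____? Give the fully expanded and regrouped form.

(2d + 1)^2 + (2z)^2 + (2s + 1)^2 = 4d^2 + 4d + 4s^2 + 4s + 4z^2 + 2
= 2(2d^2 + 2d + 2s^2 + 2s + 2z^2 + 1).
Since 2d^2 + 2d + 2s^2 + 2s + 2z^2 + 1 is an integer, the sum of squares is of the form 2k for an integer k.

2(2d^2 + 2d + 2s^2 + 2s + 2z^2 + 1)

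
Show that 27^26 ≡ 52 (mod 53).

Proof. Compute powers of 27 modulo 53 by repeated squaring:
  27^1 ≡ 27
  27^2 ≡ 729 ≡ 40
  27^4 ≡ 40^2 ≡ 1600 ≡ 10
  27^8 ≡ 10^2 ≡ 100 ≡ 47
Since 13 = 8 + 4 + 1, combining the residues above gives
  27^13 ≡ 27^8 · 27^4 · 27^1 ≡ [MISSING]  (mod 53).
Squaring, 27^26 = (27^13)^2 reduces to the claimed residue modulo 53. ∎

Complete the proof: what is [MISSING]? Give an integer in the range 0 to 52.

Multiply the listed residues: 47 · 10 · 27 = 470 → 12690.
Reducing modulo 53: 12690 = 239·53 + 23, so 27^13 ≡ 23.

23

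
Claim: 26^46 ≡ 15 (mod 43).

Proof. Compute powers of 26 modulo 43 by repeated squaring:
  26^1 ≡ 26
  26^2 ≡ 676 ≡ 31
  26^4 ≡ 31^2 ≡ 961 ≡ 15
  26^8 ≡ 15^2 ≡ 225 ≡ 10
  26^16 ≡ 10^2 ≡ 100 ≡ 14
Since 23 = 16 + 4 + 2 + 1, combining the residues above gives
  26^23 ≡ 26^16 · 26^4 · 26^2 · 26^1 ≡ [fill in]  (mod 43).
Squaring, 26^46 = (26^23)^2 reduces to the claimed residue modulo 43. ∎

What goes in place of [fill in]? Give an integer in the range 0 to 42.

26^16 · 26^4 · 26^2 · 26^1 ≡ 14 · 15 · 31 · 26 = 169260.
169260 mod 43 = 12, so 26^23 ≡ 12 (mod 43).

12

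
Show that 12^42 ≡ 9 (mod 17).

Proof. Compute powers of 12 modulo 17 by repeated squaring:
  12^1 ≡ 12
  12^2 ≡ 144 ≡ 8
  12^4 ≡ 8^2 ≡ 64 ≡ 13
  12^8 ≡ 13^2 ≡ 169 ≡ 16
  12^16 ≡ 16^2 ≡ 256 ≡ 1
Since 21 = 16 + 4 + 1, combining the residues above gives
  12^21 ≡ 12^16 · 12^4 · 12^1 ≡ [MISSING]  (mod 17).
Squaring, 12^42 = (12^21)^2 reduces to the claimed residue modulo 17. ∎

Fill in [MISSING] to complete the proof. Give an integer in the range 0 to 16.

12^16 · 12^4 · 12^1 ≡ 1 · 13 · 12 = 156.
156 mod 17 = 3, so 12^21 ≡ 3 (mod 17).

3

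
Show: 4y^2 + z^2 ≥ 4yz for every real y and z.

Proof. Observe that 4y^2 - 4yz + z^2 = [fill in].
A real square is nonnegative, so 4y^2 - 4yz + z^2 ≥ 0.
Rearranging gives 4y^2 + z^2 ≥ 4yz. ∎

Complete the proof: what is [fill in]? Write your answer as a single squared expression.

(2y - z)^2

The leading and trailing coefficients are 2^2 and 1^2, and 4 = 2·2·1, so the trinomial is (2y - z)^2.
Hence 4y^2 - 4yz + z^2 ≥ 0.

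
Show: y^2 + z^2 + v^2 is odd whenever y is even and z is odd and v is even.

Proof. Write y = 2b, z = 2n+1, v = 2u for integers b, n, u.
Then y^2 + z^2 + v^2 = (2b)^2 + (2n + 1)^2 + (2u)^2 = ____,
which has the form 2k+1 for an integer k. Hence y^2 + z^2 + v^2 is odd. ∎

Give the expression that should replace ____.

2(2b^2 + 2n^2 + 2n + 2u^2) + 1

(2b)^2 + (2n + 1)^2 + (2u)^2 = 4b^2 + 4n^2 + 4n + 4u^2 + 1
= 2(2b^2 + 2n^2 + 2n + 2u^2) + 1.
Since 2b^2 + 2n^2 + 2n + 2u^2 is an integer, the sum of squares is of the form 2k+1 for an integer k.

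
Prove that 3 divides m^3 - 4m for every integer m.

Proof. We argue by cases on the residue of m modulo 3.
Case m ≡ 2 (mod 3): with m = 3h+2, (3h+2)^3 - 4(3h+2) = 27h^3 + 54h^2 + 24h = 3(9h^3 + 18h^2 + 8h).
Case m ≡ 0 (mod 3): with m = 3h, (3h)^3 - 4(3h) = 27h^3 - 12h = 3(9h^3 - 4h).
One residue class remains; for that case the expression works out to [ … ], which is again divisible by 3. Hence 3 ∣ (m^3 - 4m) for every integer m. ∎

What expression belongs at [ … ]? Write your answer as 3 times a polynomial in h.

3(9h^3 + 9h^2 - h - 1)

The residues treated are {2, 0}, so the missing case is m ≡ 1 (mod 3); write m = 3h+1.
Then (3h+1)^3 - 4(3h+1) = 27h^3 + 27h^2 - 3h - 3 = 3(9h^3 + 9h^2 - h - 1).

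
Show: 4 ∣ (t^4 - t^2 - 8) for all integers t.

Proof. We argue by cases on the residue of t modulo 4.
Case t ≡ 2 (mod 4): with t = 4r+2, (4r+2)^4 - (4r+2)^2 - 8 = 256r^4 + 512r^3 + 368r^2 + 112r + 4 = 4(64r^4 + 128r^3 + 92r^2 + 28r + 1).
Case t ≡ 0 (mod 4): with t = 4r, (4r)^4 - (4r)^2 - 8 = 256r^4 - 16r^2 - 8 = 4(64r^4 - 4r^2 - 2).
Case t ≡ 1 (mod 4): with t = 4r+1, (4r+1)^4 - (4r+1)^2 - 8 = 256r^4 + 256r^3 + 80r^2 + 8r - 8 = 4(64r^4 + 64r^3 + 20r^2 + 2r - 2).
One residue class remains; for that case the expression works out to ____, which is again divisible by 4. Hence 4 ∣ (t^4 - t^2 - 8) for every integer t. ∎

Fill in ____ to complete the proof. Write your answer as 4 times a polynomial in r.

Only t ≡ 3 (mod 4) is unaccounted for. Put t = 4r+3:
(4r+3)^4 - (4r+3)^2 - 8 expands to 256r^4 + 768r^3 + 848r^2 + 408r + 64,
and factoring out 4 leaves 4(64r^4 + 192r^3 + 212r^2 + 102r + 16).

4(64r^4 + 192r^3 + 212r^2 + 102r + 16)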